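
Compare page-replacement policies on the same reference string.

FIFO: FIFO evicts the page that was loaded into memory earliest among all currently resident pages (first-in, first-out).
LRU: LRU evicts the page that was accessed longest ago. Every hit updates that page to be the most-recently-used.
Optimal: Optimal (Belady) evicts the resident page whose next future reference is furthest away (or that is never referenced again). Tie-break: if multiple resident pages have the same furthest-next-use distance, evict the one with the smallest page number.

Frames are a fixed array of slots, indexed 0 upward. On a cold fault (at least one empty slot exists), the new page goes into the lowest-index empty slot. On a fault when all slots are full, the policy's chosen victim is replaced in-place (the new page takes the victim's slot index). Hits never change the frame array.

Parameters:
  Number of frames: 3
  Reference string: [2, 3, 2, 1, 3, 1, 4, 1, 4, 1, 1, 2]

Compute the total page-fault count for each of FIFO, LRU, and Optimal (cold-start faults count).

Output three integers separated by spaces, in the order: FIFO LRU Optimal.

--- FIFO ---
  step 0: ref 2 -> FAULT, frames=[2,-,-] (faults so far: 1)
  step 1: ref 3 -> FAULT, frames=[2,3,-] (faults so far: 2)
  step 2: ref 2 -> HIT, frames=[2,3,-] (faults so far: 2)
  step 3: ref 1 -> FAULT, frames=[2,3,1] (faults so far: 3)
  step 4: ref 3 -> HIT, frames=[2,3,1] (faults so far: 3)
  step 5: ref 1 -> HIT, frames=[2,3,1] (faults so far: 3)
  step 6: ref 4 -> FAULT, evict 2, frames=[4,3,1] (faults so far: 4)
  step 7: ref 1 -> HIT, frames=[4,3,1] (faults so far: 4)
  step 8: ref 4 -> HIT, frames=[4,3,1] (faults so far: 4)
  step 9: ref 1 -> HIT, frames=[4,3,1] (faults so far: 4)
  step 10: ref 1 -> HIT, frames=[4,3,1] (faults so far: 4)
  step 11: ref 2 -> FAULT, evict 3, frames=[4,2,1] (faults so far: 5)
  FIFO total faults: 5
--- LRU ---
  step 0: ref 2 -> FAULT, frames=[2,-,-] (faults so far: 1)
  step 1: ref 3 -> FAULT, frames=[2,3,-] (faults so far: 2)
  step 2: ref 2 -> HIT, frames=[2,3,-] (faults so far: 2)
  step 3: ref 1 -> FAULT, frames=[2,3,1] (faults so far: 3)
  step 4: ref 3 -> HIT, frames=[2,3,1] (faults so far: 3)
  step 5: ref 1 -> HIT, frames=[2,3,1] (faults so far: 3)
  step 6: ref 4 -> FAULT, evict 2, frames=[4,3,1] (faults so far: 4)
  step 7: ref 1 -> HIT, frames=[4,3,1] (faults so far: 4)
  step 8: ref 4 -> HIT, frames=[4,3,1] (faults so far: 4)
  step 9: ref 1 -> HIT, frames=[4,3,1] (faults so far: 4)
  step 10: ref 1 -> HIT, frames=[4,3,1] (faults so far: 4)
  step 11: ref 2 -> FAULT, evict 3, frames=[4,2,1] (faults so far: 5)
  LRU total faults: 5
--- Optimal ---
  step 0: ref 2 -> FAULT, frames=[2,-,-] (faults so far: 1)
  step 1: ref 3 -> FAULT, frames=[2,3,-] (faults so far: 2)
  step 2: ref 2 -> HIT, frames=[2,3,-] (faults so far: 2)
  step 3: ref 1 -> FAULT, frames=[2,3,1] (faults so far: 3)
  step 4: ref 3 -> HIT, frames=[2,3,1] (faults so far: 3)
  step 5: ref 1 -> HIT, frames=[2,3,1] (faults so far: 3)
  step 6: ref 4 -> FAULT, evict 3, frames=[2,4,1] (faults so far: 4)
  step 7: ref 1 -> HIT, frames=[2,4,1] (faults so far: 4)
  step 8: ref 4 -> HIT, frames=[2,4,1] (faults so far: 4)
  step 9: ref 1 -> HIT, frames=[2,4,1] (faults so far: 4)
  step 10: ref 1 -> HIT, frames=[2,4,1] (faults so far: 4)
  step 11: ref 2 -> HIT, frames=[2,4,1] (faults so far: 4)
  Optimal total faults: 4

Answer: 5 5 4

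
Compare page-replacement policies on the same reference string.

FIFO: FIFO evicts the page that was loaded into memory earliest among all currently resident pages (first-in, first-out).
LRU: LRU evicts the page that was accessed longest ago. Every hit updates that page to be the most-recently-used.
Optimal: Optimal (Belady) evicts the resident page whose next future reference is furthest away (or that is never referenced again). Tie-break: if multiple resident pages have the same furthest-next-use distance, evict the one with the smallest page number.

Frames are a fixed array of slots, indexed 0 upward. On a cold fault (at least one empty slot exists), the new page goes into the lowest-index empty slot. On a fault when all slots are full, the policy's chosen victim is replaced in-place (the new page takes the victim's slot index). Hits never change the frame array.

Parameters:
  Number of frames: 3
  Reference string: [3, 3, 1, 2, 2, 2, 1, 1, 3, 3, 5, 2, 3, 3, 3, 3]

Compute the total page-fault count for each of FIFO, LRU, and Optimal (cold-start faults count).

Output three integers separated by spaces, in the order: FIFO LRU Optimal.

Answer: 5 5 4

Derivation:
--- FIFO ---
  step 0: ref 3 -> FAULT, frames=[3,-,-] (faults so far: 1)
  step 1: ref 3 -> HIT, frames=[3,-,-] (faults so far: 1)
  step 2: ref 1 -> FAULT, frames=[3,1,-] (faults so far: 2)
  step 3: ref 2 -> FAULT, frames=[3,1,2] (faults so far: 3)
  step 4: ref 2 -> HIT, frames=[3,1,2] (faults so far: 3)
  step 5: ref 2 -> HIT, frames=[3,1,2] (faults so far: 3)
  step 6: ref 1 -> HIT, frames=[3,1,2] (faults so far: 3)
  step 7: ref 1 -> HIT, frames=[3,1,2] (faults so far: 3)
  step 8: ref 3 -> HIT, frames=[3,1,2] (faults so far: 3)
  step 9: ref 3 -> HIT, frames=[3,1,2] (faults so far: 3)
  step 10: ref 5 -> FAULT, evict 3, frames=[5,1,2] (faults so far: 4)
  step 11: ref 2 -> HIT, frames=[5,1,2] (faults so far: 4)
  step 12: ref 3 -> FAULT, evict 1, frames=[5,3,2] (faults so far: 5)
  step 13: ref 3 -> HIT, frames=[5,3,2] (faults so far: 5)
  step 14: ref 3 -> HIT, frames=[5,3,2] (faults so far: 5)
  step 15: ref 3 -> HIT, frames=[5,3,2] (faults so far: 5)
  FIFO total faults: 5
--- LRU ---
  step 0: ref 3 -> FAULT, frames=[3,-,-] (faults so far: 1)
  step 1: ref 3 -> HIT, frames=[3,-,-] (faults so far: 1)
  step 2: ref 1 -> FAULT, frames=[3,1,-] (faults so far: 2)
  step 3: ref 2 -> FAULT, frames=[3,1,2] (faults so far: 3)
  step 4: ref 2 -> HIT, frames=[3,1,2] (faults so far: 3)
  step 5: ref 2 -> HIT, frames=[3,1,2] (faults so far: 3)
  step 6: ref 1 -> HIT, frames=[3,1,2] (faults so far: 3)
  step 7: ref 1 -> HIT, frames=[3,1,2] (faults so far: 3)
  step 8: ref 3 -> HIT, frames=[3,1,2] (faults so far: 3)
  step 9: ref 3 -> HIT, frames=[3,1,2] (faults so far: 3)
  step 10: ref 5 -> FAULT, evict 2, frames=[3,1,5] (faults so far: 4)
  step 11: ref 2 -> FAULT, evict 1, frames=[3,2,5] (faults so far: 5)
  step 12: ref 3 -> HIT, frames=[3,2,5] (faults so far: 5)
  step 13: ref 3 -> HIT, frames=[3,2,5] (faults so far: 5)
  step 14: ref 3 -> HIT, frames=[3,2,5] (faults so far: 5)
  step 15: ref 3 -> HIT, frames=[3,2,5] (faults so far: 5)
  LRU total faults: 5
--- Optimal ---
  step 0: ref 3 -> FAULT, frames=[3,-,-] (faults so far: 1)
  step 1: ref 3 -> HIT, frames=[3,-,-] (faults so far: 1)
  step 2: ref 1 -> FAULT, frames=[3,1,-] (faults so far: 2)
  step 3: ref 2 -> FAULT, frames=[3,1,2] (faults so far: 3)
  step 4: ref 2 -> HIT, frames=[3,1,2] (faults so far: 3)
  step 5: ref 2 -> HIT, frames=[3,1,2] (faults so far: 3)
  step 6: ref 1 -> HIT, frames=[3,1,2] (faults so far: 3)
  step 7: ref 1 -> HIT, frames=[3,1,2] (faults so far: 3)
  step 8: ref 3 -> HIT, frames=[3,1,2] (faults so far: 3)
  step 9: ref 3 -> HIT, frames=[3,1,2] (faults so far: 3)
  step 10: ref 5 -> FAULT, evict 1, frames=[3,5,2] (faults so far: 4)
  step 11: ref 2 -> HIT, frames=[3,5,2] (faults so far: 4)
  step 12: ref 3 -> HIT, frames=[3,5,2] (faults so far: 4)
  step 13: ref 3 -> HIT, frames=[3,5,2] (faults so far: 4)
  step 14: ref 3 -> HIT, frames=[3,5,2] (faults so far: 4)
  step 15: ref 3 -> HIT, frames=[3,5,2] (faults so far: 4)
  Optimal total faults: 4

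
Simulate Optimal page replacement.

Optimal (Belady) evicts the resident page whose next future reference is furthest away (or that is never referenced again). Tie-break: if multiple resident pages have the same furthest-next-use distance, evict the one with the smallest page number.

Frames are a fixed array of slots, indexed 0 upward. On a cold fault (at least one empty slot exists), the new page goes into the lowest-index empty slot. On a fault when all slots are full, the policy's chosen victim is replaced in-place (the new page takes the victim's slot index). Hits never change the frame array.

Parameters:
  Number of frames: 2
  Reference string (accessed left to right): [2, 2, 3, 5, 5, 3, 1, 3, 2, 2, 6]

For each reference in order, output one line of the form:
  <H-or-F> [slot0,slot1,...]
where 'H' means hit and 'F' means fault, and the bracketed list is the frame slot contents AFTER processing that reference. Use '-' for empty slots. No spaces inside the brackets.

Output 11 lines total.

F [2,-]
H [2,-]
F [2,3]
F [5,3]
H [5,3]
H [5,3]
F [1,3]
H [1,3]
F [2,3]
H [2,3]
F [6,3]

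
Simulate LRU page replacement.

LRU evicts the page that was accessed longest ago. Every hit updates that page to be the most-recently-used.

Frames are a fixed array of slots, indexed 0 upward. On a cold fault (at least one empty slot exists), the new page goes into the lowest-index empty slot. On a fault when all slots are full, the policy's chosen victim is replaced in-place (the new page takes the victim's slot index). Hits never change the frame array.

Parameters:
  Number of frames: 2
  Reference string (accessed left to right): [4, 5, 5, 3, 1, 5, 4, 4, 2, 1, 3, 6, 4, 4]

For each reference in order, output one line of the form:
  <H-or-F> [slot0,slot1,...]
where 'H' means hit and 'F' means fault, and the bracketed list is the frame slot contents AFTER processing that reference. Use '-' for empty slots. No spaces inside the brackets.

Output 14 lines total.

F [4,-]
F [4,5]
H [4,5]
F [3,5]
F [3,1]
F [5,1]
F [5,4]
H [5,4]
F [2,4]
F [2,1]
F [3,1]
F [3,6]
F [4,6]
H [4,6]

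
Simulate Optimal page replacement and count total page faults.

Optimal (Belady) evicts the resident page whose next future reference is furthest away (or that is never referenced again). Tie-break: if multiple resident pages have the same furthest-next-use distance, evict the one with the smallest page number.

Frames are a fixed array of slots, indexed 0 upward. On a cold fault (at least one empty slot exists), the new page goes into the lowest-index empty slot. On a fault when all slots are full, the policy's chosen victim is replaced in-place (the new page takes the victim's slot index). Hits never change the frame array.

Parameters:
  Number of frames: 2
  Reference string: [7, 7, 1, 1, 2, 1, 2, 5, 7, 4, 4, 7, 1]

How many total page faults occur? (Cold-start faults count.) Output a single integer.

Step 0: ref 7 → FAULT, frames=[7,-]
Step 1: ref 7 → HIT, frames=[7,-]
Step 2: ref 1 → FAULT, frames=[7,1]
Step 3: ref 1 → HIT, frames=[7,1]
Step 4: ref 2 → FAULT (evict 7), frames=[2,1]
Step 5: ref 1 → HIT, frames=[2,1]
Step 6: ref 2 → HIT, frames=[2,1]
Step 7: ref 5 → FAULT (evict 2), frames=[5,1]
Step 8: ref 7 → FAULT (evict 5), frames=[7,1]
Step 9: ref 4 → FAULT (evict 1), frames=[7,4]
Step 10: ref 4 → HIT, frames=[7,4]
Step 11: ref 7 → HIT, frames=[7,4]
Step 12: ref 1 → FAULT (evict 4), frames=[7,1]
Total faults: 7

Answer: 7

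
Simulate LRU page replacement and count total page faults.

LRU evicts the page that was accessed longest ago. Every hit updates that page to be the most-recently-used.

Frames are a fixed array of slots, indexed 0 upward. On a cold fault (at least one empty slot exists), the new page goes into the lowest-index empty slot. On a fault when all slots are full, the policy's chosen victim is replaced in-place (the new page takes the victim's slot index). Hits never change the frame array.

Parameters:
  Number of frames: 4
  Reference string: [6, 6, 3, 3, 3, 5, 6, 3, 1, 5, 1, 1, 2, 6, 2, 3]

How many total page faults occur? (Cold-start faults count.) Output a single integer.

Answer: 7

Derivation:
Step 0: ref 6 → FAULT, frames=[6,-,-,-]
Step 1: ref 6 → HIT, frames=[6,-,-,-]
Step 2: ref 3 → FAULT, frames=[6,3,-,-]
Step 3: ref 3 → HIT, frames=[6,3,-,-]
Step 4: ref 3 → HIT, frames=[6,3,-,-]
Step 5: ref 5 → FAULT, frames=[6,3,5,-]
Step 6: ref 6 → HIT, frames=[6,3,5,-]
Step 7: ref 3 → HIT, frames=[6,3,5,-]
Step 8: ref 1 → FAULT, frames=[6,3,5,1]
Step 9: ref 5 → HIT, frames=[6,3,5,1]
Step 10: ref 1 → HIT, frames=[6,3,5,1]
Step 11: ref 1 → HIT, frames=[6,3,5,1]
Step 12: ref 2 → FAULT (evict 6), frames=[2,3,5,1]
Step 13: ref 6 → FAULT (evict 3), frames=[2,6,5,1]
Step 14: ref 2 → HIT, frames=[2,6,5,1]
Step 15: ref 3 → FAULT (evict 5), frames=[2,6,3,1]
Total faults: 7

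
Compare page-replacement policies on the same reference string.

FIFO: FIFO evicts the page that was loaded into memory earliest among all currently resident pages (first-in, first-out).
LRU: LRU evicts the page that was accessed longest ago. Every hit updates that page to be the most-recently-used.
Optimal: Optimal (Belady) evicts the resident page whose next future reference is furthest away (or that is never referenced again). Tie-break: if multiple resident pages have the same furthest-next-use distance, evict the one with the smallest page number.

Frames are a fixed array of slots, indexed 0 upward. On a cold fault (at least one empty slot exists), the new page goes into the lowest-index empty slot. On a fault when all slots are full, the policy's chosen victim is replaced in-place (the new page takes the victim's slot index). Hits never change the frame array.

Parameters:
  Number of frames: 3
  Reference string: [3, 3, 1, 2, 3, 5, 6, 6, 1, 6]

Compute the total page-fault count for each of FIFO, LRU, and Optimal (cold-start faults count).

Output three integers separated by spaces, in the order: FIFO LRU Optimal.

Answer: 6 6 5

Derivation:
--- FIFO ---
  step 0: ref 3 -> FAULT, frames=[3,-,-] (faults so far: 1)
  step 1: ref 3 -> HIT, frames=[3,-,-] (faults so far: 1)
  step 2: ref 1 -> FAULT, frames=[3,1,-] (faults so far: 2)
  step 3: ref 2 -> FAULT, frames=[3,1,2] (faults so far: 3)
  step 4: ref 3 -> HIT, frames=[3,1,2] (faults so far: 3)
  step 5: ref 5 -> FAULT, evict 3, frames=[5,1,2] (faults so far: 4)
  step 6: ref 6 -> FAULT, evict 1, frames=[5,6,2] (faults so far: 5)
  step 7: ref 6 -> HIT, frames=[5,6,2] (faults so far: 5)
  step 8: ref 1 -> FAULT, evict 2, frames=[5,6,1] (faults so far: 6)
  step 9: ref 6 -> HIT, frames=[5,6,1] (faults so far: 6)
  FIFO total faults: 6
--- LRU ---
  step 0: ref 3 -> FAULT, frames=[3,-,-] (faults so far: 1)
  step 1: ref 3 -> HIT, frames=[3,-,-] (faults so far: 1)
  step 2: ref 1 -> FAULT, frames=[3,1,-] (faults so far: 2)
  step 3: ref 2 -> FAULT, frames=[3,1,2] (faults so far: 3)
  step 4: ref 3 -> HIT, frames=[3,1,2] (faults so far: 3)
  step 5: ref 5 -> FAULT, evict 1, frames=[3,5,2] (faults so far: 4)
  step 6: ref 6 -> FAULT, evict 2, frames=[3,5,6] (faults so far: 5)
  step 7: ref 6 -> HIT, frames=[3,5,6] (faults so far: 5)
  step 8: ref 1 -> FAULT, evict 3, frames=[1,5,6] (faults so far: 6)
  step 9: ref 6 -> HIT, frames=[1,5,6] (faults so far: 6)
  LRU total faults: 6
--- Optimal ---
  step 0: ref 3 -> FAULT, frames=[3,-,-] (faults so far: 1)
  step 1: ref 3 -> HIT, frames=[3,-,-] (faults so far: 1)
  step 2: ref 1 -> FAULT, frames=[3,1,-] (faults so far: 2)
  step 3: ref 2 -> FAULT, frames=[3,1,2] (faults so far: 3)
  step 4: ref 3 -> HIT, frames=[3,1,2] (faults so far: 3)
  step 5: ref 5 -> FAULT, evict 2, frames=[3,1,5] (faults so far: 4)
  step 6: ref 6 -> FAULT, evict 3, frames=[6,1,5] (faults so far: 5)
  step 7: ref 6 -> HIT, frames=[6,1,5] (faults so far: 5)
  step 8: ref 1 -> HIT, frames=[6,1,5] (faults so far: 5)
  step 9: ref 6 -> HIT, frames=[6,1,5] (faults so far: 5)
  Optimal total faults: 5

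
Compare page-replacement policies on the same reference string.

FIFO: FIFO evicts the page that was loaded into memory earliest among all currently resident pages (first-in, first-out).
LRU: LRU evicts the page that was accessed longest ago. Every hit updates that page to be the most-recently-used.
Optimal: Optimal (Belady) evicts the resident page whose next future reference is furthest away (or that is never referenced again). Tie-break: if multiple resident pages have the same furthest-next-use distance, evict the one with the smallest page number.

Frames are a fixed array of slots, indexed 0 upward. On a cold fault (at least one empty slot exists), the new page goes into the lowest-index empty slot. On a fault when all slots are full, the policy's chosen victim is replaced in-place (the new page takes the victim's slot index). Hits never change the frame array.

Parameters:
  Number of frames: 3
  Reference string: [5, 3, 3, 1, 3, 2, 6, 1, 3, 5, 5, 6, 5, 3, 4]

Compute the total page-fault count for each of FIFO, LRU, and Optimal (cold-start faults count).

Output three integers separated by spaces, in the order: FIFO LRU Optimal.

--- FIFO ---
  step 0: ref 5 -> FAULT, frames=[5,-,-] (faults so far: 1)
  step 1: ref 3 -> FAULT, frames=[5,3,-] (faults so far: 2)
  step 2: ref 3 -> HIT, frames=[5,3,-] (faults so far: 2)
  step 3: ref 1 -> FAULT, frames=[5,3,1] (faults so far: 3)
  step 4: ref 3 -> HIT, frames=[5,3,1] (faults so far: 3)
  step 5: ref 2 -> FAULT, evict 5, frames=[2,3,1] (faults so far: 4)
  step 6: ref 6 -> FAULT, evict 3, frames=[2,6,1] (faults so far: 5)
  step 7: ref 1 -> HIT, frames=[2,6,1] (faults so far: 5)
  step 8: ref 3 -> FAULT, evict 1, frames=[2,6,3] (faults so far: 6)
  step 9: ref 5 -> FAULT, evict 2, frames=[5,6,3] (faults so far: 7)
  step 10: ref 5 -> HIT, frames=[5,6,3] (faults so far: 7)
  step 11: ref 6 -> HIT, frames=[5,6,3] (faults so far: 7)
  step 12: ref 5 -> HIT, frames=[5,6,3] (faults so far: 7)
  step 13: ref 3 -> HIT, frames=[5,6,3] (faults so far: 7)
  step 14: ref 4 -> FAULT, evict 6, frames=[5,4,3] (faults so far: 8)
  FIFO total faults: 8
--- LRU ---
  step 0: ref 5 -> FAULT, frames=[5,-,-] (faults so far: 1)
  step 1: ref 3 -> FAULT, frames=[5,3,-] (faults so far: 2)
  step 2: ref 3 -> HIT, frames=[5,3,-] (faults so far: 2)
  step 3: ref 1 -> FAULT, frames=[5,3,1] (faults so far: 3)
  step 4: ref 3 -> HIT, frames=[5,3,1] (faults so far: 3)
  step 5: ref 2 -> FAULT, evict 5, frames=[2,3,1] (faults so far: 4)
  step 6: ref 6 -> FAULT, evict 1, frames=[2,3,6] (faults so far: 5)
  step 7: ref 1 -> FAULT, evict 3, frames=[2,1,6] (faults so far: 6)
  step 8: ref 3 -> FAULT, evict 2, frames=[3,1,6] (faults so far: 7)
  step 9: ref 5 -> FAULT, evict 6, frames=[3,1,5] (faults so far: 8)
  step 10: ref 5 -> HIT, frames=[3,1,5] (faults so far: 8)
  step 11: ref 6 -> FAULT, evict 1, frames=[3,6,5] (faults so far: 9)
  step 12: ref 5 -> HIT, frames=[3,6,5] (faults so far: 9)
  step 13: ref 3 -> HIT, frames=[3,6,5] (faults so far: 9)
  step 14: ref 4 -> FAULT, evict 6, frames=[3,4,5] (faults so far: 10)
  LRU total faults: 10
--- Optimal ---
  step 0: ref 5 -> FAULT, frames=[5,-,-] (faults so far: 1)
  step 1: ref 3 -> FAULT, frames=[5,3,-] (faults so far: 2)
  step 2: ref 3 -> HIT, frames=[5,3,-] (faults so far: 2)
  step 3: ref 1 -> FAULT, frames=[5,3,1] (faults so far: 3)
  step 4: ref 3 -> HIT, frames=[5,3,1] (faults so far: 3)
  step 5: ref 2 -> FAULT, evict 5, frames=[2,3,1] (faults so far: 4)
  step 6: ref 6 -> FAULT, evict 2, frames=[6,3,1] (faults so far: 5)
  step 7: ref 1 -> HIT, frames=[6,3,1] (faults so far: 5)
  step 8: ref 3 -> HIT, frames=[6,3,1] (faults so far: 5)
  step 9: ref 5 -> FAULT, evict 1, frames=[6,3,5] (faults so far: 6)
  step 10: ref 5 -> HIT, frames=[6,3,5] (faults so far: 6)
  step 11: ref 6 -> HIT, frames=[6,3,5] (faults so far: 6)
  step 12: ref 5 -> HIT, frames=[6,3,5] (faults so far: 6)
  step 13: ref 3 -> HIT, frames=[6,3,5] (faults so far: 6)
  step 14: ref 4 -> FAULT, evict 3, frames=[6,4,5] (faults so far: 7)
  Optimal total faults: 7

Answer: 8 10 7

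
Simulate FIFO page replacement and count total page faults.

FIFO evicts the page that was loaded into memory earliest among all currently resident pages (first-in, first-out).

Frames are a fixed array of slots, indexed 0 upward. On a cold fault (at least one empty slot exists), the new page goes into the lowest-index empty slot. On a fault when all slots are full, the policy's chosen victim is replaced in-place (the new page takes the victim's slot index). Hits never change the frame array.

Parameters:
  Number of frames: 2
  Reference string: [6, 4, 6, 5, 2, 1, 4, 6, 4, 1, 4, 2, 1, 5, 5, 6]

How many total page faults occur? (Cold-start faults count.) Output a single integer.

Step 0: ref 6 → FAULT, frames=[6,-]
Step 1: ref 4 → FAULT, frames=[6,4]
Step 2: ref 6 → HIT, frames=[6,4]
Step 3: ref 5 → FAULT (evict 6), frames=[5,4]
Step 4: ref 2 → FAULT (evict 4), frames=[5,2]
Step 5: ref 1 → FAULT (evict 5), frames=[1,2]
Step 6: ref 4 → FAULT (evict 2), frames=[1,4]
Step 7: ref 6 → FAULT (evict 1), frames=[6,4]
Step 8: ref 4 → HIT, frames=[6,4]
Step 9: ref 1 → FAULT (evict 4), frames=[6,1]
Step 10: ref 4 → FAULT (evict 6), frames=[4,1]
Step 11: ref 2 → FAULT (evict 1), frames=[4,2]
Step 12: ref 1 → FAULT (evict 4), frames=[1,2]
Step 13: ref 5 → FAULT (evict 2), frames=[1,5]
Step 14: ref 5 → HIT, frames=[1,5]
Step 15: ref 6 → FAULT (evict 1), frames=[6,5]
Total faults: 13

Answer: 13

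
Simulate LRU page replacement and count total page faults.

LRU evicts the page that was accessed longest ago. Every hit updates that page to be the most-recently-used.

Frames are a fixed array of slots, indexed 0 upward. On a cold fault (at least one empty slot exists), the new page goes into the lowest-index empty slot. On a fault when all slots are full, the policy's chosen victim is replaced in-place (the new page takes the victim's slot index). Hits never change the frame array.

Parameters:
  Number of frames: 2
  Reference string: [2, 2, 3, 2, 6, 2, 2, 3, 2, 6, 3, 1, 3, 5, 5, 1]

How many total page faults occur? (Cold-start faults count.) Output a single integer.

Answer: 9

Derivation:
Step 0: ref 2 → FAULT, frames=[2,-]
Step 1: ref 2 → HIT, frames=[2,-]
Step 2: ref 3 → FAULT, frames=[2,3]
Step 3: ref 2 → HIT, frames=[2,3]
Step 4: ref 6 → FAULT (evict 3), frames=[2,6]
Step 5: ref 2 → HIT, frames=[2,6]
Step 6: ref 2 → HIT, frames=[2,6]
Step 7: ref 3 → FAULT (evict 6), frames=[2,3]
Step 8: ref 2 → HIT, frames=[2,3]
Step 9: ref 6 → FAULT (evict 3), frames=[2,6]
Step 10: ref 3 → FAULT (evict 2), frames=[3,6]
Step 11: ref 1 → FAULT (evict 6), frames=[3,1]
Step 12: ref 3 → HIT, frames=[3,1]
Step 13: ref 5 → FAULT (evict 1), frames=[3,5]
Step 14: ref 5 → HIT, frames=[3,5]
Step 15: ref 1 → FAULT (evict 3), frames=[1,5]
Total faults: 9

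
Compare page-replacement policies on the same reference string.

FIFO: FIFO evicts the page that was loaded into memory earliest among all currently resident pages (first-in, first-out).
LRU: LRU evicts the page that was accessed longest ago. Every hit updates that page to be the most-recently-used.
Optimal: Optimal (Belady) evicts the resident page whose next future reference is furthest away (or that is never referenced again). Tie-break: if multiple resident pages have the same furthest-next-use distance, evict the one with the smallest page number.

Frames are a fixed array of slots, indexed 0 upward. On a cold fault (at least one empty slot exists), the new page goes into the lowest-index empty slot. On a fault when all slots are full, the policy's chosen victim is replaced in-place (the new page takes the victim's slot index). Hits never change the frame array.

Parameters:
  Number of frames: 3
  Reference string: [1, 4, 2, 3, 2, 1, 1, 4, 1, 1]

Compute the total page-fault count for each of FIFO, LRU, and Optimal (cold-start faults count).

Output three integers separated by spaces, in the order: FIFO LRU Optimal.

--- FIFO ---
  step 0: ref 1 -> FAULT, frames=[1,-,-] (faults so far: 1)
  step 1: ref 4 -> FAULT, frames=[1,4,-] (faults so far: 2)
  step 2: ref 2 -> FAULT, frames=[1,4,2] (faults so far: 3)
  step 3: ref 3 -> FAULT, evict 1, frames=[3,4,2] (faults so far: 4)
  step 4: ref 2 -> HIT, frames=[3,4,2] (faults so far: 4)
  step 5: ref 1 -> FAULT, evict 4, frames=[3,1,2] (faults so far: 5)
  step 6: ref 1 -> HIT, frames=[3,1,2] (faults so far: 5)
  step 7: ref 4 -> FAULT, evict 2, frames=[3,1,4] (faults so far: 6)
  step 8: ref 1 -> HIT, frames=[3,1,4] (faults so far: 6)
  step 9: ref 1 -> HIT, frames=[3,1,4] (faults so far: 6)
  FIFO total faults: 6
--- LRU ---
  step 0: ref 1 -> FAULT, frames=[1,-,-] (faults so far: 1)
  step 1: ref 4 -> FAULT, frames=[1,4,-] (faults so far: 2)
  step 2: ref 2 -> FAULT, frames=[1,4,2] (faults so far: 3)
  step 3: ref 3 -> FAULT, evict 1, frames=[3,4,2] (faults so far: 4)
  step 4: ref 2 -> HIT, frames=[3,4,2] (faults so far: 4)
  step 5: ref 1 -> FAULT, evict 4, frames=[3,1,2] (faults so far: 5)
  step 6: ref 1 -> HIT, frames=[3,1,2] (faults so far: 5)
  step 7: ref 4 -> FAULT, evict 3, frames=[4,1,2] (faults so far: 6)
  step 8: ref 1 -> HIT, frames=[4,1,2] (faults so far: 6)
  step 9: ref 1 -> HIT, frames=[4,1,2] (faults so far: 6)
  LRU total faults: 6
--- Optimal ---
  step 0: ref 1 -> FAULT, frames=[1,-,-] (faults so far: 1)
  step 1: ref 4 -> FAULT, frames=[1,4,-] (faults so far: 2)
  step 2: ref 2 -> FAULT, frames=[1,4,2] (faults so far: 3)
  step 3: ref 3 -> FAULT, evict 4, frames=[1,3,2] (faults so far: 4)
  step 4: ref 2 -> HIT, frames=[1,3,2] (faults so far: 4)
  step 5: ref 1 -> HIT, frames=[1,3,2] (faults so far: 4)
  step 6: ref 1 -> HIT, frames=[1,3,2] (faults so far: 4)
  step 7: ref 4 -> FAULT, evict 2, frames=[1,3,4] (faults so far: 5)
  step 8: ref 1 -> HIT, frames=[1,3,4] (faults so far: 5)
  step 9: ref 1 -> HIT, frames=[1,3,4] (faults so far: 5)
  Optimal total faults: 5

Answer: 6 6 5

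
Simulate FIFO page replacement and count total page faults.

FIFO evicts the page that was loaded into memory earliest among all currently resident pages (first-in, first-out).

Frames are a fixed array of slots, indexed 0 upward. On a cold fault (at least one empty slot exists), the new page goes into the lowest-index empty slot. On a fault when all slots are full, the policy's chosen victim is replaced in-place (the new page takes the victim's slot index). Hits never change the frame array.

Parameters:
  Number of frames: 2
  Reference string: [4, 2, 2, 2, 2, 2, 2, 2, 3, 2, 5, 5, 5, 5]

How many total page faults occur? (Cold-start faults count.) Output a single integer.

Answer: 4

Derivation:
Step 0: ref 4 → FAULT, frames=[4,-]
Step 1: ref 2 → FAULT, frames=[4,2]
Step 2: ref 2 → HIT, frames=[4,2]
Step 3: ref 2 → HIT, frames=[4,2]
Step 4: ref 2 → HIT, frames=[4,2]
Step 5: ref 2 → HIT, frames=[4,2]
Step 6: ref 2 → HIT, frames=[4,2]
Step 7: ref 2 → HIT, frames=[4,2]
Step 8: ref 3 → FAULT (evict 4), frames=[3,2]
Step 9: ref 2 → HIT, frames=[3,2]
Step 10: ref 5 → FAULT (evict 2), frames=[3,5]
Step 11: ref 5 → HIT, frames=[3,5]
Step 12: ref 5 → HIT, frames=[3,5]
Step 13: ref 5 → HIT, frames=[3,5]
Total faults: 4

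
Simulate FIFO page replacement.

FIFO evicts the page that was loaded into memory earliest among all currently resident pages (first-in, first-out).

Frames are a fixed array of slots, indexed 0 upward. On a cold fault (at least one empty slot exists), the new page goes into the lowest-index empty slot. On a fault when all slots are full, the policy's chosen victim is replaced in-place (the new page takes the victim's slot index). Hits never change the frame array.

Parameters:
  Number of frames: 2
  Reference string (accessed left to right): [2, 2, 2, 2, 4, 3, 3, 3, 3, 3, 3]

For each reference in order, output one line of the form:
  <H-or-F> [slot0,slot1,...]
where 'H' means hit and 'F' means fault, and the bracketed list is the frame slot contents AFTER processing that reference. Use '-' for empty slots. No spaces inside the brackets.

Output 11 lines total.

F [2,-]
H [2,-]
H [2,-]
H [2,-]
F [2,4]
F [3,4]
H [3,4]
H [3,4]
H [3,4]
H [3,4]
H [3,4]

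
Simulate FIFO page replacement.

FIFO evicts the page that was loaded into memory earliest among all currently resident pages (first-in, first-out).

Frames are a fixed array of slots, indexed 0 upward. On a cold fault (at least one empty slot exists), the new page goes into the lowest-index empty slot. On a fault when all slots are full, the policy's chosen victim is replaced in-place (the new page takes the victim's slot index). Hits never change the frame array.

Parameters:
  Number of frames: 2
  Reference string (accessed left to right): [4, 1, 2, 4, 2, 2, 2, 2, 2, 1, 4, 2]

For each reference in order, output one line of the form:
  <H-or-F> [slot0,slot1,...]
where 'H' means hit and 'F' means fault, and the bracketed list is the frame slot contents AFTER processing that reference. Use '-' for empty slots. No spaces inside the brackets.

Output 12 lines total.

F [4,-]
F [4,1]
F [2,1]
F [2,4]
H [2,4]
H [2,4]
H [2,4]
H [2,4]
H [2,4]
F [1,4]
H [1,4]
F [1,2]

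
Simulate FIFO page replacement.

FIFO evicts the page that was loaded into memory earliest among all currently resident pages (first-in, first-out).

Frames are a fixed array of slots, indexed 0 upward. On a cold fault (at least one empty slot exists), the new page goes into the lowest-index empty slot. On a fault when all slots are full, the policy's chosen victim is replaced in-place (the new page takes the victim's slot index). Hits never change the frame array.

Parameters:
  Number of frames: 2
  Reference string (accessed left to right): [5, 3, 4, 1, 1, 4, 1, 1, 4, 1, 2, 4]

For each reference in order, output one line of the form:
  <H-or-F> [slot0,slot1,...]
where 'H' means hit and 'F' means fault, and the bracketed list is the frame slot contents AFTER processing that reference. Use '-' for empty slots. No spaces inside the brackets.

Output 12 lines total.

F [5,-]
F [5,3]
F [4,3]
F [4,1]
H [4,1]
H [4,1]
H [4,1]
H [4,1]
H [4,1]
H [4,1]
F [2,1]
F [2,4]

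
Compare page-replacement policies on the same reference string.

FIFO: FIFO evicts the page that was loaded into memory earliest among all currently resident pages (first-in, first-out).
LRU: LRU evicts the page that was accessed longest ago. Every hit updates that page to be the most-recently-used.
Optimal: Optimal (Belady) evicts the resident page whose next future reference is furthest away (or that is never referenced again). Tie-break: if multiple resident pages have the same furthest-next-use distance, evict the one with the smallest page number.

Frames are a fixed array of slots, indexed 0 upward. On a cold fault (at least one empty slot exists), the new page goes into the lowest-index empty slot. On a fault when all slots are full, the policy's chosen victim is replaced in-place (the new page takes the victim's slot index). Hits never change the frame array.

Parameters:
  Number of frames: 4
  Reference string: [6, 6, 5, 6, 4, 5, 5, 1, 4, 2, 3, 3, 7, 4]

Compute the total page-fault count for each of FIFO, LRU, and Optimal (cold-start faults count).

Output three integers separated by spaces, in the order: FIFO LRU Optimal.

--- FIFO ---
  step 0: ref 6 -> FAULT, frames=[6,-,-,-] (faults so far: 1)
  step 1: ref 6 -> HIT, frames=[6,-,-,-] (faults so far: 1)
  step 2: ref 5 -> FAULT, frames=[6,5,-,-] (faults so far: 2)
  step 3: ref 6 -> HIT, frames=[6,5,-,-] (faults so far: 2)
  step 4: ref 4 -> FAULT, frames=[6,5,4,-] (faults so far: 3)
  step 5: ref 5 -> HIT, frames=[6,5,4,-] (faults so far: 3)
  step 6: ref 5 -> HIT, frames=[6,5,4,-] (faults so far: 3)
  step 7: ref 1 -> FAULT, frames=[6,5,4,1] (faults so far: 4)
  step 8: ref 4 -> HIT, frames=[6,5,4,1] (faults so far: 4)
  step 9: ref 2 -> FAULT, evict 6, frames=[2,5,4,1] (faults so far: 5)
  step 10: ref 3 -> FAULT, evict 5, frames=[2,3,4,1] (faults so far: 6)
  step 11: ref 3 -> HIT, frames=[2,3,4,1] (faults so far: 6)
  step 12: ref 7 -> FAULT, evict 4, frames=[2,3,7,1] (faults so far: 7)
  step 13: ref 4 -> FAULT, evict 1, frames=[2,3,7,4] (faults so far: 8)
  FIFO total faults: 8
--- LRU ---
  step 0: ref 6 -> FAULT, frames=[6,-,-,-] (faults so far: 1)
  step 1: ref 6 -> HIT, frames=[6,-,-,-] (faults so far: 1)
  step 2: ref 5 -> FAULT, frames=[6,5,-,-] (faults so far: 2)
  step 3: ref 6 -> HIT, frames=[6,5,-,-] (faults so far: 2)
  step 4: ref 4 -> FAULT, frames=[6,5,4,-] (faults so far: 3)
  step 5: ref 5 -> HIT, frames=[6,5,4,-] (faults so far: 3)
  step 6: ref 5 -> HIT, frames=[6,5,4,-] (faults so far: 3)
  step 7: ref 1 -> FAULT, frames=[6,5,4,1] (faults so far: 4)
  step 8: ref 4 -> HIT, frames=[6,5,4,1] (faults so far: 4)
  step 9: ref 2 -> FAULT, evict 6, frames=[2,5,4,1] (faults so far: 5)
  step 10: ref 3 -> FAULT, evict 5, frames=[2,3,4,1] (faults so far: 6)
  step 11: ref 3 -> HIT, frames=[2,3,4,1] (faults so far: 6)
  step 12: ref 7 -> FAULT, evict 1, frames=[2,3,4,7] (faults so far: 7)
  step 13: ref 4 -> HIT, frames=[2,3,4,7] (faults so far: 7)
  LRU total faults: 7
--- Optimal ---
  step 0: ref 6 -> FAULT, frames=[6,-,-,-] (faults so far: 1)
  step 1: ref 6 -> HIT, frames=[6,-,-,-] (faults so far: 1)
  step 2: ref 5 -> FAULT, frames=[6,5,-,-] (faults so far: 2)
  step 3: ref 6 -> HIT, frames=[6,5,-,-] (faults so far: 2)
  step 4: ref 4 -> FAULT, frames=[6,5,4,-] (faults so far: 3)
  step 5: ref 5 -> HIT, frames=[6,5,4,-] (faults so far: 3)
  step 6: ref 5 -> HIT, frames=[6,5,4,-] (faults so far: 3)
  step 7: ref 1 -> FAULT, frames=[6,5,4,1] (faults so far: 4)
  step 8: ref 4 -> HIT, frames=[6,5,4,1] (faults so far: 4)
  step 9: ref 2 -> FAULT, evict 1, frames=[6,5,4,2] (faults so far: 5)
  step 10: ref 3 -> FAULT, evict 2, frames=[6,5,4,3] (faults so far: 6)
  step 11: ref 3 -> HIT, frames=[6,5,4,3] (faults so far: 6)
  step 12: ref 7 -> FAULT, evict 3, frames=[6,5,4,7] (faults so far: 7)
  step 13: ref 4 -> HIT, frames=[6,5,4,7] (faults so far: 7)
  Optimal total faults: 7

Answer: 8 7 7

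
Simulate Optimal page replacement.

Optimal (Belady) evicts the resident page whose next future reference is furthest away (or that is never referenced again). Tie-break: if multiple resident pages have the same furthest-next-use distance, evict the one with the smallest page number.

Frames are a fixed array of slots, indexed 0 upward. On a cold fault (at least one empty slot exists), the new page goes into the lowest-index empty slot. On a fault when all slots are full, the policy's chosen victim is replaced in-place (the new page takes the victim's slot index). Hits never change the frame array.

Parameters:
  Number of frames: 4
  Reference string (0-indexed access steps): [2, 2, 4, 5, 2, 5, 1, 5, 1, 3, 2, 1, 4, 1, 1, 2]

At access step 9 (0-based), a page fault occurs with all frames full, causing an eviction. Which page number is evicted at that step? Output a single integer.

Step 0: ref 2 -> FAULT, frames=[2,-,-,-]
Step 1: ref 2 -> HIT, frames=[2,-,-,-]
Step 2: ref 4 -> FAULT, frames=[2,4,-,-]
Step 3: ref 5 -> FAULT, frames=[2,4,5,-]
Step 4: ref 2 -> HIT, frames=[2,4,5,-]
Step 5: ref 5 -> HIT, frames=[2,4,5,-]
Step 6: ref 1 -> FAULT, frames=[2,4,5,1]
Step 7: ref 5 -> HIT, frames=[2,4,5,1]
Step 8: ref 1 -> HIT, frames=[2,4,5,1]
Step 9: ref 3 -> FAULT, evict 5, frames=[2,4,3,1]
At step 9: evicted page 5

Answer: 5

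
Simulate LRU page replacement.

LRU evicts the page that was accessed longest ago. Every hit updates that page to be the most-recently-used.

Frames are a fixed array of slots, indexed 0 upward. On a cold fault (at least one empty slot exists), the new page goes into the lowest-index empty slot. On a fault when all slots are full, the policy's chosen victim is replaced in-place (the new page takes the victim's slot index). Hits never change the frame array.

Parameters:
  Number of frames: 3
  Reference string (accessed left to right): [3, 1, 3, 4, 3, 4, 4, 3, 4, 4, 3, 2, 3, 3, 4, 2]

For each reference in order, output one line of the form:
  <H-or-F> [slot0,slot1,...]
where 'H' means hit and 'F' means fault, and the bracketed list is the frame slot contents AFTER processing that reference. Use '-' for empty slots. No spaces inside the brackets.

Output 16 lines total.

F [3,-,-]
F [3,1,-]
H [3,1,-]
F [3,1,4]
H [3,1,4]
H [3,1,4]
H [3,1,4]
H [3,1,4]
H [3,1,4]
H [3,1,4]
H [3,1,4]
F [3,2,4]
H [3,2,4]
H [3,2,4]
H [3,2,4]
H [3,2,4]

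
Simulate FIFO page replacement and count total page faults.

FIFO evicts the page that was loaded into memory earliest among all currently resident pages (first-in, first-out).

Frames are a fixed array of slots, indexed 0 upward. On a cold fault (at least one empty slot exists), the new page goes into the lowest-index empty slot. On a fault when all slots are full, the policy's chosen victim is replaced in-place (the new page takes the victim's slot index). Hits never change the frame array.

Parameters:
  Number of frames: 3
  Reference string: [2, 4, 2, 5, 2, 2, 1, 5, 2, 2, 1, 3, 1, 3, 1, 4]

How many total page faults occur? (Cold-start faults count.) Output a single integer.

Answer: 7

Derivation:
Step 0: ref 2 → FAULT, frames=[2,-,-]
Step 1: ref 4 → FAULT, frames=[2,4,-]
Step 2: ref 2 → HIT, frames=[2,4,-]
Step 3: ref 5 → FAULT, frames=[2,4,5]
Step 4: ref 2 → HIT, frames=[2,4,5]
Step 5: ref 2 → HIT, frames=[2,4,5]
Step 6: ref 1 → FAULT (evict 2), frames=[1,4,5]
Step 7: ref 5 → HIT, frames=[1,4,5]
Step 8: ref 2 → FAULT (evict 4), frames=[1,2,5]
Step 9: ref 2 → HIT, frames=[1,2,5]
Step 10: ref 1 → HIT, frames=[1,2,5]
Step 11: ref 3 → FAULT (evict 5), frames=[1,2,3]
Step 12: ref 1 → HIT, frames=[1,2,3]
Step 13: ref 3 → HIT, frames=[1,2,3]
Step 14: ref 1 → HIT, frames=[1,2,3]
Step 15: ref 4 → FAULT (evict 1), frames=[4,2,3]
Total faults: 7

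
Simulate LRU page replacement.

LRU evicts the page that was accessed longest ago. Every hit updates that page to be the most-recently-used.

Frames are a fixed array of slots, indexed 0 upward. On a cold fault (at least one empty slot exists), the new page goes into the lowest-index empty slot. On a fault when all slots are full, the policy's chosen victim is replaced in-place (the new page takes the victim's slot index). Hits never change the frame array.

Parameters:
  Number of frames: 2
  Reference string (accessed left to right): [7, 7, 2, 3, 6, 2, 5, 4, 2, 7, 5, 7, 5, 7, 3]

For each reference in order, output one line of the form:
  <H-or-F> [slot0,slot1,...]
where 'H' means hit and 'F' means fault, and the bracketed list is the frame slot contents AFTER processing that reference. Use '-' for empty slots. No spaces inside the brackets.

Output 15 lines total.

F [7,-]
H [7,-]
F [7,2]
F [3,2]
F [3,6]
F [2,6]
F [2,5]
F [4,5]
F [4,2]
F [7,2]
F [7,5]
H [7,5]
H [7,5]
H [7,5]
F [7,3]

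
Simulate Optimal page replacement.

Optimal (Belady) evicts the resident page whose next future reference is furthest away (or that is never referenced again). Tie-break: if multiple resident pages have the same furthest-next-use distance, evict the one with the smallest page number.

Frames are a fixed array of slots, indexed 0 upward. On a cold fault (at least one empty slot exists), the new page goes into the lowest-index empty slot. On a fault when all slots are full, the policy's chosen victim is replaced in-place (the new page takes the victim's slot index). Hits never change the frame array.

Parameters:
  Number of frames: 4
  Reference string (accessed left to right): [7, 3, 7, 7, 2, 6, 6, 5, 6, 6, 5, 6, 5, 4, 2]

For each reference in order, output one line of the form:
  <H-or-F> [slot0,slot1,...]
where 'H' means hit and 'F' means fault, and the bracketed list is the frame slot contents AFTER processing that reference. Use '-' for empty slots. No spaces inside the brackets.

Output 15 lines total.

F [7,-,-,-]
F [7,3,-,-]
H [7,3,-,-]
H [7,3,-,-]
F [7,3,2,-]
F [7,3,2,6]
H [7,3,2,6]
F [7,5,2,6]
H [7,5,2,6]
H [7,5,2,6]
H [7,5,2,6]
H [7,5,2,6]
H [7,5,2,6]
F [7,4,2,6]
H [7,4,2,6]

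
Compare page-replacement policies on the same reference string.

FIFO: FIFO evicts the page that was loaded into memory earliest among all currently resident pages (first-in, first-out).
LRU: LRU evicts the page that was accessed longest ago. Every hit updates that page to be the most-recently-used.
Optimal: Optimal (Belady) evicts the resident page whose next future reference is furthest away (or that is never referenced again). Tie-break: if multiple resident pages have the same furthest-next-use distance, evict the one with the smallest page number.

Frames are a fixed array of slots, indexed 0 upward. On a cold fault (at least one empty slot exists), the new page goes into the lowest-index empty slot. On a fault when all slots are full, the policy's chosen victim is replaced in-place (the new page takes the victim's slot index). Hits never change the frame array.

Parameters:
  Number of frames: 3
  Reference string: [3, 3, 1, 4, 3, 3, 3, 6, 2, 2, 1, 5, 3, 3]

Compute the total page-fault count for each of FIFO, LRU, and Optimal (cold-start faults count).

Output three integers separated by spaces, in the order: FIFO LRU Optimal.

Answer: 8 8 6

Derivation:
--- FIFO ---
  step 0: ref 3 -> FAULT, frames=[3,-,-] (faults so far: 1)
  step 1: ref 3 -> HIT, frames=[3,-,-] (faults so far: 1)
  step 2: ref 1 -> FAULT, frames=[3,1,-] (faults so far: 2)
  step 3: ref 4 -> FAULT, frames=[3,1,4] (faults so far: 3)
  step 4: ref 3 -> HIT, frames=[3,1,4] (faults so far: 3)
  step 5: ref 3 -> HIT, frames=[3,1,4] (faults so far: 3)
  step 6: ref 3 -> HIT, frames=[3,1,4] (faults so far: 3)
  step 7: ref 6 -> FAULT, evict 3, frames=[6,1,4] (faults so far: 4)
  step 8: ref 2 -> FAULT, evict 1, frames=[6,2,4] (faults so far: 5)
  step 9: ref 2 -> HIT, frames=[6,2,4] (faults so far: 5)
  step 10: ref 1 -> FAULT, evict 4, frames=[6,2,1] (faults so far: 6)
  step 11: ref 5 -> FAULT, evict 6, frames=[5,2,1] (faults so far: 7)
  step 12: ref 3 -> FAULT, evict 2, frames=[5,3,1] (faults so far: 8)
  step 13: ref 3 -> HIT, frames=[5,3,1] (faults so far: 8)
  FIFO total faults: 8
--- LRU ---
  step 0: ref 3 -> FAULT, frames=[3,-,-] (faults so far: 1)
  step 1: ref 3 -> HIT, frames=[3,-,-] (faults so far: 1)
  step 2: ref 1 -> FAULT, frames=[3,1,-] (faults so far: 2)
  step 3: ref 4 -> FAULT, frames=[3,1,4] (faults so far: 3)
  step 4: ref 3 -> HIT, frames=[3,1,4] (faults so far: 3)
  step 5: ref 3 -> HIT, frames=[3,1,4] (faults so far: 3)
  step 6: ref 3 -> HIT, frames=[3,1,4] (faults so far: 3)
  step 7: ref 6 -> FAULT, evict 1, frames=[3,6,4] (faults so far: 4)
  step 8: ref 2 -> FAULT, evict 4, frames=[3,6,2] (faults so far: 5)
  step 9: ref 2 -> HIT, frames=[3,6,2] (faults so far: 5)
  step 10: ref 1 -> FAULT, evict 3, frames=[1,6,2] (faults so far: 6)
  step 11: ref 5 -> FAULT, evict 6, frames=[1,5,2] (faults so far: 7)
  step 12: ref 3 -> FAULT, evict 2, frames=[1,5,3] (faults so far: 8)
  step 13: ref 3 -> HIT, frames=[1,5,3] (faults so far: 8)
  LRU total faults: 8
--- Optimal ---
  step 0: ref 3 -> FAULT, frames=[3,-,-] (faults so far: 1)
  step 1: ref 3 -> HIT, frames=[3,-,-] (faults so far: 1)
  step 2: ref 1 -> FAULT, frames=[3,1,-] (faults so far: 2)
  step 3: ref 4 -> FAULT, frames=[3,1,4] (faults so far: 3)
  step 4: ref 3 -> HIT, frames=[3,1,4] (faults so far: 3)
  step 5: ref 3 -> HIT, frames=[3,1,4] (faults so far: 3)
  step 6: ref 3 -> HIT, frames=[3,1,4] (faults so far: 3)
  step 7: ref 6 -> FAULT, evict 4, frames=[3,1,6] (faults so far: 4)
  step 8: ref 2 -> FAULT, evict 6, frames=[3,1,2] (faults so far: 5)
  step 9: ref 2 -> HIT, frames=[3,1,2] (faults so far: 5)
  step 10: ref 1 -> HIT, frames=[3,1,2] (faults so far: 5)
  step 11: ref 5 -> FAULT, evict 1, frames=[3,5,2] (faults so far: 6)
  step 12: ref 3 -> HIT, frames=[3,5,2] (faults so far: 6)
  step 13: ref 3 -> HIT, frames=[3,5,2] (faults so far: 6)
  Optimal total faults: 6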